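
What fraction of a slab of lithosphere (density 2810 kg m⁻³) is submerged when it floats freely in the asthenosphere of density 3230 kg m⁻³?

Submerged fraction = ρ_obj/ρ_fluid = 2810/3230 = 0.87.

0.87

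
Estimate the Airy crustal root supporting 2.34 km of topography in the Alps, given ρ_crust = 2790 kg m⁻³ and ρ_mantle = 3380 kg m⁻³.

11.1 km

In Airy isostatic equilibrium: the weight of the topography is balanced by the buoyancy of the root, ρ_c h = (ρ_m − ρ_c) r.
r = h · ρ_c / (ρ_m − ρ_c) = 2.34 km × 2790 / (3380 − 2790) = 11.1 km.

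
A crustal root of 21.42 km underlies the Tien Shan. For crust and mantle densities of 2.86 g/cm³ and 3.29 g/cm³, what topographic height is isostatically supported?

3.22 km

Isostatic balance requires: ρ_c h = (ρ_m − ρ_c) r.
h = r (ρ_m − ρ_c) / ρ_c = 21.42 km × (3.29 − 2.86) / 2.86 = 3.22 km.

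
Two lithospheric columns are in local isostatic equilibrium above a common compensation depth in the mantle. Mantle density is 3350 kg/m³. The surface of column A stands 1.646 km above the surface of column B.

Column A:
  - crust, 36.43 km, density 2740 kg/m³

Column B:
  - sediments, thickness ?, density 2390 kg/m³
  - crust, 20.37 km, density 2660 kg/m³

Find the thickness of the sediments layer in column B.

Take the compensation level at the base of the deeper column (depth z_c below the surface of column A) and equate Σ ρ_i t_i down to z_c; mantle fills any gap and the z_c terms cancel.
Column A: 36.43×2740 + (z_c − 36.43)×3350
Column B: 1.646×0 + x×2390 + 20.37×2660 + (z_c − 1.646 − 20.37 − x)×3350
The z_c×3350 term appears on both sides and cancels. Collect the known terms of each column as K = Σ(ρt)_known − 3350 × (depth of known layers): K_A = 99818.2 − 3350×36.43 = −22222.3; K_B = 54184.2 − 3350×(1.646 + 20.37) = −19569.4.
Balance: K_A = K_B − x×(3350 − 2390), so x = (K_B − K_A)/(3350 − 2390) = 2652.9/960 = 2.76 km.

2.76 km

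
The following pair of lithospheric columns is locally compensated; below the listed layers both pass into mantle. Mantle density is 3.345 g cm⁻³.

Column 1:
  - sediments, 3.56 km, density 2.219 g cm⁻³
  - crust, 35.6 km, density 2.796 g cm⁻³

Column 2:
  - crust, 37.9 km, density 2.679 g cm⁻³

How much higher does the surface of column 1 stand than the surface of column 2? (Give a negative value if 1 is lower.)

For any compensation level in the mantle, the mantle terms cancel and isostasy reduces to e = (Σt_1 − Σt_2) − (Σ(ρt)_1 − Σ(ρt)_2) / ρ_m.
Σt_1 = 39.16 km; Σt_2 = 37.9 km; Σ(ρt)_1 = 107.43724; Σ(ρt)_2 = 101.5341 (in km·g cm⁻³).
e = (39.16 − 37.9) − (107.43724 − 101.5341) / 3.345 = −0.505 km.

−0.505 km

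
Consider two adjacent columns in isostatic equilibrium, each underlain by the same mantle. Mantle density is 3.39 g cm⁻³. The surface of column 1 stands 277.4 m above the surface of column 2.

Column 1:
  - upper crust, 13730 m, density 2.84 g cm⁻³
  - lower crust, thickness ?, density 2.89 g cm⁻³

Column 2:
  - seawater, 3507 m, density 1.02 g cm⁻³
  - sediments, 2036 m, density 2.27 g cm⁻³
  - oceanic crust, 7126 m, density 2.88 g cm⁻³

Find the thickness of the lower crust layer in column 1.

Take the compensation level at the base of the deeper column (depth z_c below the surface of column 1) and equate Σ ρ_i t_i down to z_c; mantle fills any gap and the z_c terms cancel.
Column 1: 13730×2.84 + x×2.89 + (z_c − 13730 − x)×3.39
Column 2: 277.4×0 + 3507×1.02 + 2036×2.27 + 7126×2.88 + (z_c − 277.4 − 12669)×3.39
The z_c×3.39 term appears on both sides and cancels. Collect the known terms of each column as K = Σ(ρt)_known − 3.39 × (depth of known layers): K_1 = 38993.2 − 3.39×13730 = −7551.5; K_2 = 28721.74 − 3.39×(277.4 + 12669) = −15166.556.
Balance: K_1 − x×(3.39 − 2.89) = K_2, so x = (K_1 − K_2)/(3.39 − 2.89) = 7615.06/0.5 = 15200 m.

15200 m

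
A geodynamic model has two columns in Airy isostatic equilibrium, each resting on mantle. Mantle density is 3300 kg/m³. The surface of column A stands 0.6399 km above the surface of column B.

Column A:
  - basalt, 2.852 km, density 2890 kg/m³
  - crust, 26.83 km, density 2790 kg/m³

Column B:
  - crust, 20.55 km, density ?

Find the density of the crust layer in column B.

Take the compensation level at the base of the deeper column (depth z_c below the surface of column A) and equate Σ ρ_i t_i down to z_c; mantle fills any gap and the z_c terms cancel.
Column A: 2.852×2890 + 26.83×2790 + (z_c − 29.682)×3300
Column B: 0.6399×0 + 20.55×ρ + (z_c − 0.6399 − 20.55)×3300
The z_c×3300 term appears on both sides and cancels. Collect the known terms of each column as K = Σ(ρt)_known − 3300 × (depth of known layers): K_A = 83097.98 − 3300×29.682 = −14852.62; K_B = 0 − 3300×(0.6399 + 20.55) = −69926.67.
Balance: K_A = K_B + 20.55×ρ, so ρ = (K_A − K_B)/20.55 = 55074.1/20.55 = 2680 kg/m³.

2680 kg/m³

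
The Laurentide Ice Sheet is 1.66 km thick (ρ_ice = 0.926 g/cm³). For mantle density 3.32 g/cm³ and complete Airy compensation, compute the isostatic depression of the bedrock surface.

In Airy isostatic equilibrium: the ice load ρ_ice t is balanced by mantle displaced below, ρ_m s.
s = t ρ_ice / ρ_m = 1.66 km × 0.926/3.32 = 0.463 km.

0.463 km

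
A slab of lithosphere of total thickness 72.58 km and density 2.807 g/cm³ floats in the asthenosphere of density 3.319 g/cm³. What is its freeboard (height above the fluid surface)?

11.2 km

Floating equilibrium: submerged depth d = t ρ_obj/ρ_fluid = 72.58 km × 2.807/3.319 = 61.38 km.
Freeboard = t − d = 72.58 km − 61.38 km = 11.2 km.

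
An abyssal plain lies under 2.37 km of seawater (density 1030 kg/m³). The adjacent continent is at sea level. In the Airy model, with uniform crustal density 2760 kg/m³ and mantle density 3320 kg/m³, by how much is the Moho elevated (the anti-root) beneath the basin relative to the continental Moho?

7.32 km

By Archimedes' principle applied to the lithosphere: replacing crust with seawater at the top is compensated by replacing crust with mantle at the base: d (ρ_c − ρ_w) = a (ρ_m − ρ_c).
a = d (ρ_c − ρ_w)/(ρ_m − ρ_c) = 2.37 km × 1730/560 = 7.32 km.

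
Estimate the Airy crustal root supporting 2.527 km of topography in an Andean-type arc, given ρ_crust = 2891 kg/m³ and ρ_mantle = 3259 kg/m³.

Balancing pressure at the compensation depth: the weight of the topography is balanced by the buoyancy of the root, ρ_c h = (ρ_m − ρ_c) r.
r = h · ρ_c / (ρ_m − ρ_c) = 2.527 km × 2891 / (3259 − 2891) = 19.9 km.

19.9 km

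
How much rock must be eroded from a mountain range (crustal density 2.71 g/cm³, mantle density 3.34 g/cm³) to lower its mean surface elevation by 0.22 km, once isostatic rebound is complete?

1.17 km

Net drop Δ = e − u = e − e ρ_c/ρ_m = e (ρ_m − ρ_c)/ρ_m.
e = Δ ρ_m/(ρ_m − ρ_c) = 0.22 km × 3.34/0.63 = 1.17 km.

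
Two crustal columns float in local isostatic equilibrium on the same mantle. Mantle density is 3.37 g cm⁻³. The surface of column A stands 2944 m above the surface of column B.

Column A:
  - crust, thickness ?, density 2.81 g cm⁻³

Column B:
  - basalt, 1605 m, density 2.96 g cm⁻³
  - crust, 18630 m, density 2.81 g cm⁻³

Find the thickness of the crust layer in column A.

37500 m

Take the compensation level at the base of the deeper column (depth z_c below the surface of column A) and equate Σ ρ_i t_i down to z_c; mantle fills any gap and the z_c terms cancel.
Column A: x×2.81 + (z_c − 0 − x)×3.37
Column B: 2944×0 + 1605×2.96 + 18630×2.81 + (z_c − 2944 − 20235)×3.37
The z_c×3.37 term appears on both sides and cancels. Collect the known terms of each column as K = Σ(ρt)_known − 3.37 × (depth of known layers): K_A = 0 − 3.37×0 = 0; K_B = 57101.1 − 3.37×(2944 + 20235) = −21012.13.
Balance: K_A − x×(3.37 − 2.81) = K_B, so x = (K_A − K_B)/(3.37 − 2.81) = 21012.1/0.56 = 37500 m.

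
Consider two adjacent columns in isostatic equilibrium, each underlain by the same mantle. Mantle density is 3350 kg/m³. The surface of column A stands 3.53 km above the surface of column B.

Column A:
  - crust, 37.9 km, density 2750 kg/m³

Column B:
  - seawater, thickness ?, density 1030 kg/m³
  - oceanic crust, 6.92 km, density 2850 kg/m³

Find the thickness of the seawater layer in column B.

Take the compensation level at the base of the deeper column (depth z_c below the surface of column A) and equate Σ ρ_i t_i down to z_c; mantle fills any gap and the z_c terms cancel.
Column A: 37.9×2750 + (z_c − 37.9)×3350
Column B: 3.53×0 + x×1030 + 6.92×2850 + (z_c − 3.53 − 6.92 − x)×3350
The z_c×3350 term appears on both sides and cancels. Collect the known terms of each column as K = Σ(ρt)_known − 3350 × (depth of known layers): K_A = 104225 − 3350×37.9 = −22740; K_B = 19722 − 3350×(3.53 + 6.92) = −15285.5.
Balance: K_A = K_B − x×(3350 − 1030), so x = (K_B − K_A)/(3350 − 1030) = 7454.5/2320 = 3.21 km.

3.21 km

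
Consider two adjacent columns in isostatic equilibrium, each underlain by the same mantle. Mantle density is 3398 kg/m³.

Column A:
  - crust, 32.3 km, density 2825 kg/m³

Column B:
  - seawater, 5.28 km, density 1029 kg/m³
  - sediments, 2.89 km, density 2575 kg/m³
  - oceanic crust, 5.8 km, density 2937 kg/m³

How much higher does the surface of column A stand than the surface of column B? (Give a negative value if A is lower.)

0.279 km

For any compensation level in the mantle, the mantle terms cancel and isostasy reduces to e = (Σt_A − Σt_B) − (Σ(ρt)_A − Σ(ρt)_B) / ρ_m.
Σt_A = 32.3 km; Σt_B = 13.97 km; Σ(ρt)_A = 91247.5; Σ(ρt)_B = 29909.47 (in km·kg/m³).
e = (32.3 − 13.97) − (91247.5 − 29909.47) / 3398 = 0.279 km.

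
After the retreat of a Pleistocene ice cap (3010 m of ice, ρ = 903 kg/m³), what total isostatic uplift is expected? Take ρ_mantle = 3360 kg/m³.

Removing the load lets mantle flow back in; uplift u satisfies ρ_ice t = ρ_m u.
u = t ρ_ice/ρ_m = 3010 m × 903/3360 = 809 m.

809 m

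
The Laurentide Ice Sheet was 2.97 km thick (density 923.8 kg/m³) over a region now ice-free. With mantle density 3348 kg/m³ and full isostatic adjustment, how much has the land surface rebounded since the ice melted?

0.82 km

Removing the load lets mantle flow back in; uplift u satisfies ρ_ice t = ρ_m u.
u = t ρ_ice/ρ_m = 2.97 km × 923.8/3348 = 0.82 km.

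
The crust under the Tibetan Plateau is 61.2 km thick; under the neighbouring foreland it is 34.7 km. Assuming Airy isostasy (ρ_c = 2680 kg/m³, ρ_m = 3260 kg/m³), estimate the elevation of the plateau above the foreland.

4.71 km

Excess crust Δ = 61.2 km − 34.7 km = 26.5 km, split between elevation h and root r with h + r = Δ.
Airy balance ρ_c h = (ρ_m − ρ_c) r gives r = h ρ_c/(ρ_m − ρ_c), so h (1 + ρ_c/(ρ_m − ρ_c)) = Δ, i.e. h = Δ (ρ_m − ρ_c)/ρ_m.
h = 26.5 km × 580/3260 = 4.71 km.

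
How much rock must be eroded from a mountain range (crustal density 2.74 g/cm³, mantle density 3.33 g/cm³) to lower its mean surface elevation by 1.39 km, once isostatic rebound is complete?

Net drop Δ = e − u = e − e ρ_c/ρ_m = e (ρ_m − ρ_c)/ρ_m.
e = Δ ρ_m/(ρ_m − ρ_c) = 1.39 km × 3.33/0.59 = 7.85 km.

7.85 km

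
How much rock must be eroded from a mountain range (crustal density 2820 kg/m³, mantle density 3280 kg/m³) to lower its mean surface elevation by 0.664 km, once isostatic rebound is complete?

4.73 km

Net drop Δ = e − u = e − e ρ_c/ρ_m = e (ρ_m − ρ_c)/ρ_m.
e = Δ ρ_m/(ρ_m − ρ_c) = 0.664 km × 3280/460 = 4.73 km.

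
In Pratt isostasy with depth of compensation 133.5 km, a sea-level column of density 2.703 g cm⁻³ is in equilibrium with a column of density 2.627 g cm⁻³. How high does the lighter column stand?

ρ_ref D = ρ (D + h) → h = D (ρ_ref − ρ)/ρ.
h = 133.5 km × (2.703 − 2.627)/2.627 = 3.86 km.

3.86 km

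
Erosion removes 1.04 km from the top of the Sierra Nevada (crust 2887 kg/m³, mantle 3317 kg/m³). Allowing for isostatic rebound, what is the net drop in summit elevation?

Rebound u = e ρ_c/ρ_m = 1.04 km × 2887/3317 = 0.9052 km.
Net surface drop = e − u = 1.04 km − 0.9052 km = e (ρ_m − ρ_c)/ρ_m = 0.135 km.

0.135 km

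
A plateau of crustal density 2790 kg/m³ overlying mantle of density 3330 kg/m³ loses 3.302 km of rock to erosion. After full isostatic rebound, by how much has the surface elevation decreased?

0.535 km

Rebound u = e ρ_c/ρ_m = 3.302 km × 2790/3330 = 2.767 km.
Net surface drop = e − u = 3.302 km − 2.767 km = e (ρ_m − ρ_c)/ρ_m = 0.535 km.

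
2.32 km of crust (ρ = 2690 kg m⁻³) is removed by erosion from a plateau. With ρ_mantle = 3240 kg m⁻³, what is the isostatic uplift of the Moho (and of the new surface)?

Unloading: uplift u = e ρ_c/ρ_m = 2.32 km × 2690/3240 = 1.93 km.

1.93 km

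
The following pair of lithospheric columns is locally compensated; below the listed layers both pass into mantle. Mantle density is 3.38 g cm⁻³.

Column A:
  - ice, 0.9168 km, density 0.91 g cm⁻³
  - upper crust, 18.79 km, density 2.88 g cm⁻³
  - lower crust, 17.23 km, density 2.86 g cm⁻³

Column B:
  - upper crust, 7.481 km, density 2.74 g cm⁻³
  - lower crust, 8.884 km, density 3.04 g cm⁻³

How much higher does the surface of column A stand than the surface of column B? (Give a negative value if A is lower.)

3.79 km

For any compensation level in the mantle, the mantle terms cancel and isostasy reduces to e = (Σt_A − Σt_B) − (Σ(ρt)_A − Σ(ρt)_B) / ρ_m.
Σt_A = 36.9368 km; Σt_B = 16.365 km; Σ(ρt)_A = 104.227288; Σ(ρt)_B = 47.5053 (in km·g cm⁻³).
e = (36.9368 − 16.365) − (104.227288 − 47.5053) / 3.38 = 3.79 km.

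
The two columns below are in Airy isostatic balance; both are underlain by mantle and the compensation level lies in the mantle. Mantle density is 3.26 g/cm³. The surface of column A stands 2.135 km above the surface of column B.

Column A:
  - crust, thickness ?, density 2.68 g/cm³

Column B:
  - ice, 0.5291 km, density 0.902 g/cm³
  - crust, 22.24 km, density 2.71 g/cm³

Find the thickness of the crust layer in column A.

Take the compensation level at the base of the deeper column (depth z_c below the surface of column A) and equate Σ ρ_i t_i down to z_c; mantle fills any gap and the z_c terms cancel.
Column A: x×2.68 + (z_c − 0 − x)×3.26
Column B: 2.135×0 + 0.5291×0.902 + 22.24×2.71 + (z_c − 2.135 − 22.7691)×3.26
The z_c×3.26 term appears on both sides and cancels. Collect the known terms of each column as K = Σ(ρt)_known − 3.26 × (depth of known layers): K_A = 0 − 3.26×0 = 0; K_B = 60.7476482 − 3.26×(2.135 + 22.7691) = −20.4397178.
Balance: K_A − x×(3.26 − 2.68) = K_B, so x = (K_A − K_B)/(3.26 − 2.68) = 20.4397/0.58 = 35.2 km.

35.2 km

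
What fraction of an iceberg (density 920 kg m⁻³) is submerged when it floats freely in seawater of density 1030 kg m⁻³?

Submerged fraction = ρ_obj/ρ_fluid = 920/1030 = 89.3%.

89.3%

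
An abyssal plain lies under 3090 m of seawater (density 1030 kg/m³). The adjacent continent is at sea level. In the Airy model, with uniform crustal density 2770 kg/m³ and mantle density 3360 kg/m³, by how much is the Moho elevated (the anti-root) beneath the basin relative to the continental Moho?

In Airy isostatic equilibrium: replacing crust with seawater at the top is compensated by replacing crust with mantle at the base: d (ρ_c − ρ_w) = a (ρ_m − ρ_c).
a = d (ρ_c − ρ_w)/(ρ_m − ρ_c) = 3090 m × 1740/590 = 9110 m.

9110 m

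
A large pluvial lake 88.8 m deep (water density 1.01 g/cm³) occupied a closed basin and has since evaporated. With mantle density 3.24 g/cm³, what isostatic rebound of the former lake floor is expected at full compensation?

27.7 m

u = d ρ_w/ρ_m = 88.8 m × 1.01/3.24 = 27.7 m.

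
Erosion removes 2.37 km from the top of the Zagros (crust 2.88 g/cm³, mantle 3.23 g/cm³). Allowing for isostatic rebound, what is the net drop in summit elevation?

Rebound u = e ρ_c/ρ_m = 2.37 km × 2.88/3.23 = 2.113 km.
Net surface drop = e − u = 2.37 km − 2.113 km = e (ρ_m − ρ_c)/ρ_m = 0.257 km.

0.257 km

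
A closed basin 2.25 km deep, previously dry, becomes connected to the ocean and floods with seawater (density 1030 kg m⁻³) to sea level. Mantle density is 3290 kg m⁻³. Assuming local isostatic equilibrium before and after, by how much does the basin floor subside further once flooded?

After flooding the water column is d + s deep. Its weight must equal the weight of mantle displaced by the extra subsidence s: (d + s) ρ_w = s ρ_m.
s = d ρ_w / (ρ_m − ρ_w) = 2.25 km × 1030/(3290 − 1030) = 1.03 km.

1.03 km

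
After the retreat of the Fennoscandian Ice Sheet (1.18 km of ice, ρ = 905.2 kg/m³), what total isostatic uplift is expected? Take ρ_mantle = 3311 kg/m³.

Removing the load lets mantle flow back in; uplift u satisfies ρ_ice t = ρ_m u.
u = t ρ_ice/ρ_m = 1.18 km × 905.2/3311 = 0.323 km.

0.323 km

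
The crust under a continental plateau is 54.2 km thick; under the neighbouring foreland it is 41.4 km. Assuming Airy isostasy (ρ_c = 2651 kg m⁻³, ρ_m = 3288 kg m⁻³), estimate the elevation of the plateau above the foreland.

2.48 km

Excess crust Δ = 54.2 km − 41.4 km = 12.8 km, split between elevation h and root r with h + r = Δ.
Airy balance ρ_c h = (ρ_m − ρ_c) r gives r = h ρ_c/(ρ_m − ρ_c), so h (1 + ρ_c/(ρ_m − ρ_c)) = Δ, i.e. h = Δ (ρ_m − ρ_c)/ρ_m.
h = 12.8 km × 637/3288 = 2.48 km.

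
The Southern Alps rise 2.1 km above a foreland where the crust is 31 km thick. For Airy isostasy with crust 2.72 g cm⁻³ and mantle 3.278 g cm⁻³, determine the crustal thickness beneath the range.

43.3 km

Root depth r = h ρ_c / (ρ_m − ρ_c) = 2.1 km × 2.72 / 0.558 = 10.24 km.
Total thickness = T + h + r = 31 km + 2.1 km + 10.24 km = 43.3 km.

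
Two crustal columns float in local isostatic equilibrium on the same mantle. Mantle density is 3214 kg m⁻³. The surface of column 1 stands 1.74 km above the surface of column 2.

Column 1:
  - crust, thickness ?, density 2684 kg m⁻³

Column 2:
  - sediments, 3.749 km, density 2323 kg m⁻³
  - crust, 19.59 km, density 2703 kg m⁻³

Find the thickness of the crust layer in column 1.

Take the compensation level at the base of the deeper column (depth z_c below the surface of column 1) and equate Σ ρ_i t_i down to z_c; mantle fills any gap and the z_c terms cancel.
Column 1: x×2684 + (z_c − 0 − x)×3214
Column 2: 1.74×0 + 3.749×2323 + 19.59×2703 + (z_c − 1.74 − 23.339)×3214
The z_c×3214 term appears on both sides and cancels. Collect the known terms of each column as K = Σ(ρt)_known − 3214 × (depth of known layers): K_1 = 0 − 3214×0 = 0; K_2 = 61660.697 − 3214×(1.74 + 23.339) = −18943.209.
Balance: K_1 − x×(3214 − 2684) = K_2, so x = (K_1 − K_2)/(3214 − 2684) = 18943.2/530 = 35.7 km.

35.7 km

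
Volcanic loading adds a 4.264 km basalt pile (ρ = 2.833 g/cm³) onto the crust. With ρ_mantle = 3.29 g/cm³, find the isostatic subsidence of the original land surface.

Subaerial loading: s = t ρ_load / ρ_m.
s = 4.264 km × 2.833/3.29 = 3.67 km.

3.67 km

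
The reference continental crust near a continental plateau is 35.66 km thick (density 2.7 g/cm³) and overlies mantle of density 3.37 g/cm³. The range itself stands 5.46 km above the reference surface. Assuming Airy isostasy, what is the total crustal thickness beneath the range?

Root depth r = h ρ_c / (ρ_m − ρ_c) = 5.46 km × 2.7 / 0.67 = 22 km.
Total thickness = T + h + r = 35.66 km + 5.46 km + 22 km = 63.1 km.

63.1 km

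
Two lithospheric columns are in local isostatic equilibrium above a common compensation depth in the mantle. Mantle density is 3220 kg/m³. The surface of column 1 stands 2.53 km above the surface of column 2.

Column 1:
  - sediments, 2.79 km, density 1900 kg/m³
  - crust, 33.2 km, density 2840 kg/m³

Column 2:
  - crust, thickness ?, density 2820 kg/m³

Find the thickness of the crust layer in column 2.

20.4 km

Take the compensation level at the base of the deeper column (depth z_c below the surface of column 1) and equate Σ ρ_i t_i down to z_c; mantle fills any gap and the z_c terms cancel.
Column 1: 2.79×1900 + 33.2×2840 + (z_c − 35.99)×3220
Column 2: 2.53×0 + x×2820 + (z_c − 2.53 − 0 − x)×3220
The z_c×3220 term appears on both sides and cancels. Collect the known terms of each column as K = Σ(ρt)_known − 3220 × (depth of known layers): K_1 = 99589 − 3220×35.99 = −16298.8; K_2 = 0 − 3220×(2.53 + 0) = −8146.6.
Balance: K_1 = K_2 − x×(3220 − 2820), so x = (K_2 − K_1)/(3220 − 2820) = 8152.2/400 = 20.4 km.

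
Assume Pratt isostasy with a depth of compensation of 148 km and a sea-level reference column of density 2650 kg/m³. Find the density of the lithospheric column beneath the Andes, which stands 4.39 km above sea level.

Pratt balance: ρ_ref D = ρ (D + h).
ρ = ρ_ref D/(D + h) = 2650 × 148 km/(148 km + 4.39 km) = 2570 kg/m³.

2570 kg/m³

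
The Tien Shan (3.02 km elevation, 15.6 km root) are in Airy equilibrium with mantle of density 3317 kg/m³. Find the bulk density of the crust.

ρ_c h = (ρ_m − ρ_c) r → ρ_c (h + r) = ρ_m r → ρ_c = ρ_m r / (h + r).
ρ_c = 3317 × 15.6 km / (3.02 km + 15.6 km) = 2780 kg/m³.

2780 kg/m³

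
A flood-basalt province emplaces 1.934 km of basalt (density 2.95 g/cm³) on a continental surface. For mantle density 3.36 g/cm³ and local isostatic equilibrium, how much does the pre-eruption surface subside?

1.7 km

Subaerial loading: s = t ρ_load / ρ_m.
s = 1.934 km × 2.95/3.36 = 1.7 km.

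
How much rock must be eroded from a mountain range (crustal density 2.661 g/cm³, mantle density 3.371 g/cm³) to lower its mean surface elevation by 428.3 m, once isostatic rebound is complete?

Net drop Δ = e − u = e − e ρ_c/ρ_m = e (ρ_m − ρ_c)/ρ_m.
e = Δ ρ_m/(ρ_m − ρ_c) = 428.3 m × 3.371/0.71 = 2030 m.

2030 m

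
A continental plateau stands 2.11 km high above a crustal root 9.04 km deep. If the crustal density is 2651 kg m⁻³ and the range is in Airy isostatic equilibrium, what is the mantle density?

Airy balance: ρ_c h = (ρ_m − ρ_c) r → ρ_m = ρ_c (1 + h/r).
ρ_m = 2651 × (1 + 2.11 km/9.04 km) = 3270 kg m⁻³.

3270 kg m⁻³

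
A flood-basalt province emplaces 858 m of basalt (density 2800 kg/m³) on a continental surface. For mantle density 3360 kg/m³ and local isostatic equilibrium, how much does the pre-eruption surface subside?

Subaerial loading: s = t ρ_load / ρ_m.
s = 858 m × 2800/3360 = 715 m.

715 m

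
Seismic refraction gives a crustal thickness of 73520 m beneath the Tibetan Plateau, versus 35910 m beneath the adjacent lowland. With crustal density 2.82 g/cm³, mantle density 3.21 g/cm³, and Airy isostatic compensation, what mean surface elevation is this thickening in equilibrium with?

4570 m

Excess crust Δ = 73520 m − 35910 m = 37610 m, split between elevation h and root r with h + r = Δ.
Airy balance ρ_c h = (ρ_m − ρ_c) r gives r = h ρ_c/(ρ_m − ρ_c), so h (1 + ρ_c/(ρ_m − ρ_c)) = Δ, i.e. h = Δ (ρ_m − ρ_c)/ρ_m.
h = 37610 m × 0.39/3.21 = 4570 m.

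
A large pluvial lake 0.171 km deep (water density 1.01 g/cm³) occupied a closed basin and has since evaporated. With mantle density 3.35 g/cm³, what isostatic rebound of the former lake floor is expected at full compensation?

u = d ρ_w/ρ_m = 0.171 km × 1.01/3.35 = 0.0516 km.

0.0516 km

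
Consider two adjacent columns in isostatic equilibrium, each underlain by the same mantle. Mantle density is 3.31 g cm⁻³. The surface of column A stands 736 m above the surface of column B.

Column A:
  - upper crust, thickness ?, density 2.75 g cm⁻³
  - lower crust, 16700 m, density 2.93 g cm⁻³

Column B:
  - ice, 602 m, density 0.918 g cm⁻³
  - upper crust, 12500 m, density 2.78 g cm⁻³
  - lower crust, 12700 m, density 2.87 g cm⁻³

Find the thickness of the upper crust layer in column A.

Take the compensation level at the base of the deeper column (depth z_c below the surface of column A) and equate Σ ρ_i t_i down to z_c; mantle fills any gap and the z_c terms cancel.
Column A: x×2.75 + 16700×2.93 + (z_c − 16700 − x)×3.31
Column B: 736×0 + 602×0.918 + 12500×2.78 + 12700×2.87 + (z_c − 736 − 25802)×3.31
The z_c×3.31 term appears on both sides and cancels. Collect the known terms of each column as K = Σ(ρt)_known − 3.31 × (depth of known layers): K_A = 48931 − 3.31×16700 = −6346; K_B = 71751.636 − 3.31×(736 + 25802) = −16089.144.
Balance: K_A − x×(3.31 − 2.75) = K_B, so x = (K_A − K_B)/(3.31 − 2.75) = 9743.14/0.56 = 17400 m.

17400 m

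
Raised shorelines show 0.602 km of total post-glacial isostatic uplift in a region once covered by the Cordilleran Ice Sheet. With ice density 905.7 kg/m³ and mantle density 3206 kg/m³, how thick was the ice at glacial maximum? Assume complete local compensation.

2.13 km

u = t ρ_ice/ρ_m → t = u ρ_m/ρ_ice = 0.602 km × 3206/905.7 = 2.13 km.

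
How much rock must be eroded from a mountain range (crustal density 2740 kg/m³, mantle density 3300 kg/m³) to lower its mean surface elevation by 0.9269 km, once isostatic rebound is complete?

Net drop Δ = e − u = e − e ρ_c/ρ_m = e (ρ_m − ρ_c)/ρ_m.
e = Δ ρ_m/(ρ_m − ρ_c) = 0.9269 km × 3300/560 = 5.46 km.

5.46 km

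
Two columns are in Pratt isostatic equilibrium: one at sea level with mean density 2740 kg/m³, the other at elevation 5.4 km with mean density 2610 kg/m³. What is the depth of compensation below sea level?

ρ_ref D = ρ (D + h) → D (ρ_ref − ρ) = ρ h.
D = ρ h/(ρ_ref − ρ) = 2610 × 5.4 km/(2740 − 2610) = 108 km.

108 km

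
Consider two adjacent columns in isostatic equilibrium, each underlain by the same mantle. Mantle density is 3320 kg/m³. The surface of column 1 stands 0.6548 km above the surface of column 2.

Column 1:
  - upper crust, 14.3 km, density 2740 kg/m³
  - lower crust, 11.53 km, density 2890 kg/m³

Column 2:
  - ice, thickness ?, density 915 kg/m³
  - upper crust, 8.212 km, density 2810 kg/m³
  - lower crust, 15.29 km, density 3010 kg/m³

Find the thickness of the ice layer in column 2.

0.894 km

Take the compensation level at the base of the deeper column (depth z_c below the surface of column 1) and equate Σ ρ_i t_i down to z_c; mantle fills any gap and the z_c terms cancel.
Column 1: 14.3×2740 + 11.53×2890 + (z_c − 25.83)×3320
Column 2: 0.6548×0 + x×915 + 8.212×2810 + 15.29×3010 + (z_c − 0.6548 − 23.502 − x)×3320
The z_c×3320 term appears on both sides and cancels. Collect the known terms of each column as K = Σ(ρt)_known − 3320 × (depth of known layers): K_1 = 72503.7 − 3320×25.83 = −13251.9; K_2 = 69098.62 − 3320×(0.6548 + 23.502) = −11101.956.
Balance: K_1 = K_2 − x×(3320 − 915), so x = (K_2 − K_1)/(3320 − 915) = 2149.94/2405 = 0.894 km.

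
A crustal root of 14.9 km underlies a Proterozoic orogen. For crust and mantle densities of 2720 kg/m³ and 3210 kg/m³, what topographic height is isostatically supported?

By Archimedes' principle applied to the lithosphere: ρ_c h = (ρ_m − ρ_c) r.
h = r (ρ_m − ρ_c) / ρ_c = 14.9 km × (3210 − 2720) / 2720 = 2.68 km.

2.68 km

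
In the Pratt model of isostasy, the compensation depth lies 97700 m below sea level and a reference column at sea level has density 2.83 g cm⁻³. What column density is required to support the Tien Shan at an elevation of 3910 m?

Pratt balance: ρ_ref D = ρ (D + h).
ρ = ρ_ref D/(D + h) = 2.83 × 97700 m/(97700 m + 3910 m) = 2.72 g cm⁻³.

2.72 g cm⁻³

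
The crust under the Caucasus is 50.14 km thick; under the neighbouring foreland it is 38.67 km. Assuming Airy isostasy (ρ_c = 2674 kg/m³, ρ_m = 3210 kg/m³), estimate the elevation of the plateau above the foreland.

1.92 km

Excess crust Δ = 50.14 km − 38.67 km = 11.47 km, split between elevation h and root r with h + r = Δ.
Airy balance ρ_c h = (ρ_m − ρ_c) r gives r = h ρ_c/(ρ_m − ρ_c), so h (1 + ρ_c/(ρ_m − ρ_c)) = Δ, i.e. h = Δ (ρ_m − ρ_c)/ρ_m.
h = 11.47 km × 536/3210 = 1.92 km.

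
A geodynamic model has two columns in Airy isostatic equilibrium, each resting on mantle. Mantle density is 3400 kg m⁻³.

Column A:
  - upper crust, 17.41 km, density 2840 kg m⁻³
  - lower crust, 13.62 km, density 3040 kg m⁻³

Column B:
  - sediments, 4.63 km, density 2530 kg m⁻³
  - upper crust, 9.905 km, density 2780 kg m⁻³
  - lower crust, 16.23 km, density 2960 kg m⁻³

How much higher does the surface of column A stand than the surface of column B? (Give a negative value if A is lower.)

For any compensation level in the mantle, the mantle terms cancel and isostasy reduces to e = (Σt_A − Σt_B) − (Σ(ρt)_A − Σ(ρt)_B) / ρ_m.
Σt_A = 31.03 km; Σt_B = 30.765 km; Σ(ρt)_A = 90849.2; Σ(ρt)_B = 87290.6 (in km·kg m⁻³).
e = (31.03 − 30.765) − (90849.2 − 87290.6) / 3400 = −0.782 km.

−0.782 km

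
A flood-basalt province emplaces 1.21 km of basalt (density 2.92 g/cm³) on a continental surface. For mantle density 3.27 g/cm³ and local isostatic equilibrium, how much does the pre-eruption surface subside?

1.08 km

Subaerial loading: s = t ρ_load / ρ_m.
s = 1.21 km × 2.92/3.27 = 1.08 km.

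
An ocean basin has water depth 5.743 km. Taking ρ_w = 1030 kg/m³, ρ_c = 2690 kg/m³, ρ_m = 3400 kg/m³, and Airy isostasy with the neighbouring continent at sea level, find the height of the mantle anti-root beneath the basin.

In Airy isostatic equilibrium: replacing crust with seawater at the top is compensated by replacing crust with mantle at the base: d (ρ_c − ρ_w) = a (ρ_m − ρ_c).
a = d (ρ_c − ρ_w)/(ρ_m − ρ_c) = 5.743 km × 1660/710 = 13.4 km.

13.4 km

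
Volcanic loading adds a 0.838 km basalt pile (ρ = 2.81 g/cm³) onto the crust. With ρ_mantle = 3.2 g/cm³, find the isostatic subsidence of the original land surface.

0.736 km

Subaerial loading: s = t ρ_load / ρ_m.
s = 0.838 km × 2.81/3.2 = 0.736 km.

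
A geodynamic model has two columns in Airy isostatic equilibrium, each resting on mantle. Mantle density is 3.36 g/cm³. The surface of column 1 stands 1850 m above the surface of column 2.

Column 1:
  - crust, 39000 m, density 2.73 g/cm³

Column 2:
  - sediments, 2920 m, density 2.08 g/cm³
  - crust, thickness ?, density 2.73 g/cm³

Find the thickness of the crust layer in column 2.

Take the compensation level at the base of the deeper column (depth z_c below the surface of column 1) and equate Σ ρ_i t_i down to z_c; mantle fills any gap and the z_c terms cancel.
Column 1: 39000×2.73 + (z_c − 39000)×3.36
Column 2: 1850×0 + 2920×2.08 + x×2.73 + (z_c − 1850 − 2920 − x)×3.36
The z_c×3.36 term appears on both sides and cancels. Collect the known terms of each column as K = Σ(ρt)_known − 3.36 × (depth of known layers): K_1 = 106470 − 3.36×39000 = −24570; K_2 = 6073.6 − 3.36×(1850 + 2920) = −9953.6.
Balance: K_1 = K_2 − x×(3.36 − 2.73), so x = (K_2 − K_1)/(3.36 − 2.73) = 14616.4/0.63 = 23200 m.

23200 m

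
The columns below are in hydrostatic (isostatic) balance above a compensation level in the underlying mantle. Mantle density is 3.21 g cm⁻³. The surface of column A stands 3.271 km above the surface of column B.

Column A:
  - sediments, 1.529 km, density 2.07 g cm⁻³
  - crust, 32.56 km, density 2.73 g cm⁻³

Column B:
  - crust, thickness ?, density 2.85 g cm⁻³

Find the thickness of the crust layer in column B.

19.1 km

Take the compensation level at the base of the deeper column (depth z_c below the surface of column A) and equate Σ ρ_i t_i down to z_c; mantle fills any gap and the z_c terms cancel.
Column A: 1.529×2.07 + 32.56×2.73 + (z_c − 34.089)×3.21
Column B: 3.271×0 + x×2.85 + (z_c − 3.271 − 0 − x)×3.21
The z_c×3.21 term appears on both sides and cancels. Collect the known terms of each column as K = Σ(ρt)_known − 3.21 × (depth of known layers): K_A = 92.05383 − 3.21×34.089 = −17.37186; K_B = 0 − 3.21×(3.271 + 0) = −10.49991.
Balance: K_A = K_B − x×(3.21 − 2.85), so x = (K_B − K_A)/(3.21 − 2.85) = 6.87195/0.36 = 19.1 km.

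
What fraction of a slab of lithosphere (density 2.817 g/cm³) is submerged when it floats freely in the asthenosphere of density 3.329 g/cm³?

Submerged fraction = ρ_obj/ρ_fluid = 2.817/3.329 = 84.6%.

84.6%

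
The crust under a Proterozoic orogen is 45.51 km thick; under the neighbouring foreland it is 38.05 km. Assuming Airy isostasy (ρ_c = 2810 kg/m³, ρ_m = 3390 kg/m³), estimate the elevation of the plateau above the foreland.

Excess crust Δ = 45.51 km − 38.05 km = 7.46 km, split between elevation h and root r with h + r = Δ.
Airy balance ρ_c h = (ρ_m − ρ_c) r gives r = h ρ_c/(ρ_m − ρ_c), so h (1 + ρ_c/(ρ_m − ρ_c)) = Δ, i.e. h = Δ (ρ_m − ρ_c)/ρ_m.
h = 7.46 km × 580/3390 = 1.28 km.

1.28 km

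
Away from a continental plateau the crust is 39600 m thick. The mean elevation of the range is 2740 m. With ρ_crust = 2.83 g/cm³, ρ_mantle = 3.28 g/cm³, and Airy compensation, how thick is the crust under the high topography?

Root depth r = h ρ_c / (ρ_m − ρ_c) = 2740 m × 2.83 / 0.45 = 17230 m.
Total thickness = T + h + r = 39600 m + 2740 m + 17230 m = 59600 m.

59600 m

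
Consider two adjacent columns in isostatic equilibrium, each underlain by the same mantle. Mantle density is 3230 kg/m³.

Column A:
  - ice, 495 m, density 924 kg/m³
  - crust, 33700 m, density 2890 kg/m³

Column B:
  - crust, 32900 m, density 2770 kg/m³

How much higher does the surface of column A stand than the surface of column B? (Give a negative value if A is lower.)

For any compensation level in the mantle, the mantle terms cancel and isostasy reduces to e = (Σt_A − Σt_B) − (Σ(ρt)_A − Σ(ρt)_B) / ρ_m.
Σt_A = 34195 m; Σt_B = 32900 m; Σ(ρt)_A = 97850380; Σ(ρt)_B = 91133000 (in m·kg/m³).
e = (34195 − 32900) − (97850380 − 91133000) / 3230 = −785 m.

−785 m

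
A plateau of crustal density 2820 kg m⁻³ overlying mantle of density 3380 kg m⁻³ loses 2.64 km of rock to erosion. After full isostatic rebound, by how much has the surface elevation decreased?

0.437 km

Rebound u = e ρ_c/ρ_m = 2.64 km × 2820/3380 = 2.203 km.
Net surface drop = e − u = 2.64 km − 2.203 km = e (ρ_m − ρ_c)/ρ_m = 0.437 km.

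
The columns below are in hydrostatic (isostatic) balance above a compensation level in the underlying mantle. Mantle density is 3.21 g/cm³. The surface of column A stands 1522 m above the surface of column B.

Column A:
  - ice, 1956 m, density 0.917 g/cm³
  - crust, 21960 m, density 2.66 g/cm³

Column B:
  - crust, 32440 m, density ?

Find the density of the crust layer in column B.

2.85 g/cm³

Take the compensation level at the base of the deeper column (depth z_c below the surface of column A) and equate Σ ρ_i t_i down to z_c; mantle fills any gap and the z_c terms cancel.
Column A: 1956×0.917 + 21960×2.66 + (z_c − 23916)×3.21
Column B: 1522×0 + 32440×ρ + (z_c − 1522 − 32440)×3.21
The z_c×3.21 term appears on both sides and cancels. Collect the known terms of each column as K = Σ(ρt)_known − 3.21 × (depth of known layers): K_A = 60207.252 − 3.21×23916 = −16563.108; K_B = 0 − 3.21×(1522 + 32440) = −109018.02.
Balance: K_A = K_B + 32440×ρ, so ρ = (K_A − K_B)/32440 = 92454.9/32440 = 2.85 g/cm³.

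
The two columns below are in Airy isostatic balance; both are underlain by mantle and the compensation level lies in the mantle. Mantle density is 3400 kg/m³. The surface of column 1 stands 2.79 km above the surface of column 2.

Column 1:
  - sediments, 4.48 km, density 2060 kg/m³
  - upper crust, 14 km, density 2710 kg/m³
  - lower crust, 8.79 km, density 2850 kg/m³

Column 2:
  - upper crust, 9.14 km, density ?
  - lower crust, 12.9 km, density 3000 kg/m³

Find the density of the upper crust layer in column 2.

2760 kg/m³

Take the compensation level at the base of the deeper column (depth z_c below the surface of column 1) and equate Σ ρ_i t_i down to z_c; mantle fills any gap and the z_c terms cancel.
Column 1: 4.48×2060 + 14×2710 + 8.79×2850 + (z_c − 27.27)×3400
Column 2: 2.79×0 + 9.14×ρ + 12.9×3000 + (z_c − 2.79 − 22.04)×3400
The z_c×3400 term appears on both sides and cancels. Collect the known terms of each column as K = Σ(ρt)_known − 3400 × (depth of known layers): K_1 = 72220.3 − 3400×27.27 = −20497.7; K_2 = 38700 − 3400×(2.79 + 22.04) = −45722.
Balance: K_1 = K_2 + 9.14×ρ, so ρ = (K_1 − K_2)/9.14 = 25224.3/9.14 = 2760 kg/m³.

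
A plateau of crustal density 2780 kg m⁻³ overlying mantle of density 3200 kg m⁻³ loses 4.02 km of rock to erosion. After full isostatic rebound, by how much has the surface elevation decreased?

Rebound u = e ρ_c/ρ_m = 4.02 km × 2780/3200 = 3.492 km.
Net surface drop = e − u = 4.02 km − 3.492 km = e (ρ_m − ρ_c)/ρ_m = 0.528 km.

0.528 km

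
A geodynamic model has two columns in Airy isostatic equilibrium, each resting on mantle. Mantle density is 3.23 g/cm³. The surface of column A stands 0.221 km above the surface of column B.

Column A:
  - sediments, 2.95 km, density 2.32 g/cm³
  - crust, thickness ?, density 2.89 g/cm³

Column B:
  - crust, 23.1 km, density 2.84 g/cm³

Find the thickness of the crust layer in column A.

20.7 km

Take the compensation level at the base of the deeper column (depth z_c below the surface of column A) and equate Σ ρ_i t_i down to z_c; mantle fills any gap and the z_c terms cancel.
Column A: 2.95×2.32 + x×2.89 + (z_c − 2.95 − x)×3.23
Column B: 0.221×0 + 23.1×2.84 + (z_c − 0.221 − 23.1)×3.23
The z_c×3.23 term appears on both sides and cancels. Collect the known terms of each column as K = Σ(ρt)_known − 3.23 × (depth of known layers): K_A = 6.844 − 3.23×2.95 = −2.6845; K_B = 65.604 − 3.23×(0.221 + 23.1) = −9.72283.
Balance: K_A − x×(3.23 − 2.89) = K_B, so x = (K_A − K_B)/(3.23 − 2.89) = 7.03833/0.34 = 20.7 km.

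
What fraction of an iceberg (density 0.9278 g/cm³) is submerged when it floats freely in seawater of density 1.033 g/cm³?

89.8%

Submerged fraction = ρ_obj/ρ_fluid = 0.9278/1.033 = 89.8%.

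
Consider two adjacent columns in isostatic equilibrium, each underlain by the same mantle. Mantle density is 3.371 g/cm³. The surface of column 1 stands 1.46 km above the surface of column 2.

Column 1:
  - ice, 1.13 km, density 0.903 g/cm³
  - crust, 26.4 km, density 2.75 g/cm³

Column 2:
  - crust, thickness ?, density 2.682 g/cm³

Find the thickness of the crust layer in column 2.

20.7 km

Take the compensation level at the base of the deeper column (depth z_c below the surface of column 1) and equate Σ ρ_i t_i down to z_c; mantle fills any gap and the z_c terms cancel.
Column 1: 1.13×0.903 + 26.4×2.75 + (z_c − 27.53)×3.371
Column 2: 1.46×0 + x×2.682 + (z_c − 1.46 − 0 − x)×3.371
The z_c×3.371 term appears on both sides and cancels. Collect the known terms of each column as K = Σ(ρt)_known − 3.371 × (depth of known layers): K_1 = 73.62039 − 3.371×27.53 = −19.18324; K_2 = 0 − 3.371×(1.46 + 0) = −4.92166.
Balance: K_1 = K_2 − x×(3.371 − 2.682), so x = (K_2 − K_1)/(3.371 − 2.682) = 14.2616/0.689 = 20.7 km.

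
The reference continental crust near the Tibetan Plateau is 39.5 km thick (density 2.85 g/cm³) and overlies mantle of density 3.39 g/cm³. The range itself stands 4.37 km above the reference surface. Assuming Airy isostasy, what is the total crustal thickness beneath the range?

66.9 km

Root depth r = h ρ_c / (ρ_m − ρ_c) = 4.37 km × 2.85 / 0.54 = 23.06 km.
Total thickness = T + h + r = 39.5 km + 4.37 km + 23.06 km = 66.9 km.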